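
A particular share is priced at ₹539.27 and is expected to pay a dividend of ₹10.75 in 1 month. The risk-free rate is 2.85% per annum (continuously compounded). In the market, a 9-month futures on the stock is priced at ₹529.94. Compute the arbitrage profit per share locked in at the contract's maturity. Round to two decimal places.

₹10.02 per share

PV(dividends) I = 10.75·e^(−0.0285·1/12) = 10.7245
Fair futures F* = (S − I)·e^(rT) = (539.27 − 10.7245)·e^0.021375 = 528.5455 × 1.021605 = 539.9647
Market ₹529.94 < fair 539.9647: forward underpriced → reverse cash-and-carry (short the stock, invest proceeds at r, pay the dividends, go long the forward).
Profit at T = |F_mkt − F*| = |529.94 − 539.9647| = ₹10.02 per share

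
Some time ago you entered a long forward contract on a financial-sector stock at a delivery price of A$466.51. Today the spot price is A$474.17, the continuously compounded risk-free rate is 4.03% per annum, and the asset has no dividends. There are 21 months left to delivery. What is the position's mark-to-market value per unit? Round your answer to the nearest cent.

A$39.43

Current fair forward for the remaining 21 months: F = S·e^(r·T), r = 0.0403
F = 474.17 · e^(0.0403 × 21/12) = 474.17 × 1.073071 = 508.8181
Value of long forward = (F − K)·e^(−rT) = (508.8181 − 466.51) · e^(−0.0403·21/12)
= 42.3081 × 0.931904 = 39.43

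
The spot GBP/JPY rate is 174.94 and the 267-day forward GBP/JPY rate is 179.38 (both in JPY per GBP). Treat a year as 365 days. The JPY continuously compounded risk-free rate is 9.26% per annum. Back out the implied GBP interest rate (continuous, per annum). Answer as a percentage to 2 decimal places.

F = S·e^((r_JPY − r_GBP)T) ⇒ r_GBP = r_JPY − ln(F/S)/T
ln(179.38/174.94) = 0.025063; /(267/365) = 0.034262
r_GBP = 0.0926 − 0.034262 = 0.058338
r_GBP = 5.83%

5.83%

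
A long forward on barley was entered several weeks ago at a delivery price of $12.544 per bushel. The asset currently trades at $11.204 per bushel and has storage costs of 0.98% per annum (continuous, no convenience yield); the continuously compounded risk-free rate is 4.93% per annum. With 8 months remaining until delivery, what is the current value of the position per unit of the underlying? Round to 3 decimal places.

Current fair forward for the remaining 8 months: F = S·e^((r + u)·T), (r + u) = 0.0493 + 0.0098 = 0.0591
F = 11.204 · e^(0.0591 × 8/12) = 11.204 × 1.040186 = 11.6542
Value of long forward = (F − K)·e^(−rT) = (11.6542 − 12.544) · e^(−0.0493·8/12)
= -0.8898 × 0.967668 = -0.861

-$0.861 per bushel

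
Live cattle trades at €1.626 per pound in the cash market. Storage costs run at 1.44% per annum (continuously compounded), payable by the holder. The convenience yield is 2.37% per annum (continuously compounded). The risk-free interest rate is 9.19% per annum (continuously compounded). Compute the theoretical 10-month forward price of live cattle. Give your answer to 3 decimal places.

Net carry = r + u − y = 0.0919 + 0.0144 − 0.0237 = 0.0826
F = S·e^((r+u−y)T) = 1.626 · e^(0.0826 × 10/12) = 1.626 · e^0.068833
= 1.626 × 1.071257 = €1.742 per pound

€1.742 per pound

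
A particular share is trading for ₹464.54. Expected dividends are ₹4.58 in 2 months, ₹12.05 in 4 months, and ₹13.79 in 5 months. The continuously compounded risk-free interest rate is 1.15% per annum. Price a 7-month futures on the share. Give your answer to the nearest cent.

PV(dividends) I = 4.58·e^(−0.0115·2/12) + 12.05·e^(−0.0115·4/12) + 13.79·e^(−0.0115·5/12)
I = 4.5712 + 12.0039 + 13.7241 = 30.2992
F = (S − I)·e^(rT) = (464.54 − 30.2992) · e^(0.0115·7/12)
= 434.2408 · e^0.006708 = 434.2408 × 1.006731 = ₹437.16

₹437.16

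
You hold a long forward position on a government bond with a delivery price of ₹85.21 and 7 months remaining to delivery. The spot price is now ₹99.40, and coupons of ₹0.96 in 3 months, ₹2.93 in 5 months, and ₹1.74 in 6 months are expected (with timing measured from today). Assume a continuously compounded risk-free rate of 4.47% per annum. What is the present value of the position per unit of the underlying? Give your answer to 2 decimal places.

₹10.86

PV(remaining coupons) I = 0.96·e^(−0.0447·3/12) + 2.93·e^(−0.0447·5/12) + 1.74·e^(−0.0447·6/12) = 5.5268
Current forward F = (S − I)·e^(rT) = (99.40 − 5.5268)·e^(0.0447·7/12) = 93.8732 × 1.026418 = 96.3531
Value (long) = (F − K)·e^(−rT) = (96.3531 − 85.21) × 0.974262 = 10.8563
Value = ₹10.86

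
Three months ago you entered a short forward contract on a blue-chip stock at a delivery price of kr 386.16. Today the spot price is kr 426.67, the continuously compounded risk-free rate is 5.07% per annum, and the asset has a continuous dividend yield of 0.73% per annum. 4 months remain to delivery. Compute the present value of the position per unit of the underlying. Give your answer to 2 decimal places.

Current fair forward for the remaining 4 months: F = S·e^((r − q)·T), (r − q) = 0.0507 − 0.0073 = 0.0434
F = 426.67 · e^(0.0434 × 4/12) = 426.67 × 1.014572 = 432.8874
Value of long forward = (F − K)·e^(−rT) = (432.8874 − 386.16) · e^(−0.0507·4/12)
= 46.7274 × 0.983242 = 45.94
Short position value = −(long value) = -kr 45.94

-kr 45.94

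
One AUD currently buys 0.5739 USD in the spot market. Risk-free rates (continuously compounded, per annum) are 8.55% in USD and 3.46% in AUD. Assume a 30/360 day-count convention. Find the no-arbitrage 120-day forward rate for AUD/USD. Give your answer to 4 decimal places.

F = S·e^((r_USD − r_AUD)T) = 0.5739 · e^((0.0855 − 0.0346) × 120/360)
= 0.5739 · e^0.016967 = 0.5739 × 1.017112
F = 0.5837 USD per AUD

0.5837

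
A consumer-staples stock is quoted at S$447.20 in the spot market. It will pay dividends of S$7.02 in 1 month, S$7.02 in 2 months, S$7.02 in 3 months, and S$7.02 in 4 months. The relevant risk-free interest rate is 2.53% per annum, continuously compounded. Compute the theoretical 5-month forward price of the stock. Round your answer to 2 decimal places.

PV(dividends) I = 7.02·e^(−0.0253·1/12) + 7.02·e^(−0.0253·2/12) + 7.02·e^(−0.0253·3/12) + 7.02·e^(−0.0253·4/12)
I = 7.0052 + 6.9905 + 6.9757 + 6.9610 = 27.9324
F = (S − I)·e^(rT) = (447.20 − 27.9324) · e^(0.0253·5/12)
= 419.2676 · e^0.010542 = 419.2676 × 1.010598 = S$423.71

S$423.71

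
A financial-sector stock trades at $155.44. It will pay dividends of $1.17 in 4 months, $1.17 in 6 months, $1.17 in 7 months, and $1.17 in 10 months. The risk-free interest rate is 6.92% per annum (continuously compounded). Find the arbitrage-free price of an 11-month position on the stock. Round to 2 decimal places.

$160.82

PV(dividends) I = 1.17·e^(−0.0692·4/12) + 1.17·e^(−0.0692·6/12) + 1.17·e^(−0.0692·7/12) + 1.17·e^(−0.0692·10/12)
I = 1.1433 + 1.1302 + 1.1237 + 1.1044 = 4.5016
F = (S − I)·e^(rT) = (155.44 − 4.5016) · e^(0.0692·11/12)
= 150.9384 · e^0.063433 = 150.9384 × 1.065488 = $160.82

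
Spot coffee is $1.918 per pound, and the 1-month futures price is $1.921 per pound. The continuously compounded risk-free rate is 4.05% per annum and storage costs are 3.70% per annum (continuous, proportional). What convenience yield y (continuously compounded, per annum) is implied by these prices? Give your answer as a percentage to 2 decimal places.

F = S·e^((r+u−y)T) ⇒ (r+u−y) = ln(F/S)/T
ln(1.921/1.918) = 0.001563; /T ⇒ 0.018756
y = r + u − ln(F/S)/T = 0.0405 + 0.0370 − 0.018756 = 0.058744
y = 5.87%

5.87%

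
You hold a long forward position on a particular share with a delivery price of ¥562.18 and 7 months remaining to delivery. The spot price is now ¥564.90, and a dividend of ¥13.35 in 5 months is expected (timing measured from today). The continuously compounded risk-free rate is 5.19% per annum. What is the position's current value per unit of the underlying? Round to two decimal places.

PV(remaining dividends) I = 13.35·e^(−0.0519·5/12) = 13.0644
Current forward F = (S − I)·e^(rT) = (564.90 − 13.0644)·e^(0.0519·7/12) = 551.8356 × 1.030738 = 568.7979
Value (long) = (F − K)·e^(−rT) = (568.7979 − 562.18) × 0.970179 = 6.4205
Value = ¥6.42

¥6.42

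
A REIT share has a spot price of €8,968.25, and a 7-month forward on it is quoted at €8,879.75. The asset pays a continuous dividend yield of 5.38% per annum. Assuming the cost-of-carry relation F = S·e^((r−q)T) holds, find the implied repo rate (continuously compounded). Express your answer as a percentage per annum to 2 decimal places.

3.68%

From F = S·e^((r−q)T): (r − q) = ln(F/S)/T
ln(8879.75/8968.25) = ln(0.990132) = -0.009917
(r − q) = -0.009917 / (7/12) = -0.017001
r = ln(F/S)/T + q = -0.017001 + 0.0538 = 0.036799
r = 3.68%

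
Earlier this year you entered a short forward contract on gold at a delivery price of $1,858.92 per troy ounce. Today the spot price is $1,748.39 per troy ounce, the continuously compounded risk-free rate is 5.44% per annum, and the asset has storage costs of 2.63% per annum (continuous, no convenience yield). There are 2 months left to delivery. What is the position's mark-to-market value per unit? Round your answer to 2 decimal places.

Current fair forward for the remaining 2 months: F = S·e^((r + u)·T), (r + u) = 0.0544 + 0.0263 = 0.0807
F = 1748.39 · e^(0.0807 × 2/12) = 1748.39 × 1.01354086 = 1772.0647
Value of long forward = (F − K)·e^(−rT) = (1772.0647 − 1858.92) · e^(−0.0544·2/12)
= -86.8553 × 0.99097431 = -86.07
Short position value = −(long value) = $86.07

$86.07 per troy ounce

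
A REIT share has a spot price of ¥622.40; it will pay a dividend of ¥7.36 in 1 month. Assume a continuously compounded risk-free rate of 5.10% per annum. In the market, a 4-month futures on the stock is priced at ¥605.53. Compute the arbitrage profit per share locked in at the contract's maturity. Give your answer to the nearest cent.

¥20.09 per share

PV(dividends) I = 7.36·e^(−0.0510·1/12) = 7.3288
Fair futures F* = (S − I)·e^(rT) = (622.40 − 7.3288)·e^0.017000 = 615.0712 × 1.017145 = 625.6166
Market ¥605.53 < fair 625.6166: forward underpriced → reverse cash-and-carry (short the stock, invest proceeds at r, pay the dividends, go long the forward).
Profit at T = |F_mkt − F*| = |605.53 − 625.6166| = ¥20.09 per share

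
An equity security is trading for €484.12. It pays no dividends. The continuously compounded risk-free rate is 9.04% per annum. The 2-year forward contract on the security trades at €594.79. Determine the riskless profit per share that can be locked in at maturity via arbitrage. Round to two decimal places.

€14.73 per share

Fair forward: F* = S·e^(carry·T), with carry = r = 0.0904
F* = 484.12 · e^(0.0904 × 2) = 484.12 · e^0.180800 = 484.12 × 1.198176 = €580.0610
Market €594.79 > fair €580.0610: forward overpriced → cash-and-carry (buy spot, short the forward).
At maturity, profit = |F_mkt − F*| = |594.79 − 580.0610| = €14.73 per share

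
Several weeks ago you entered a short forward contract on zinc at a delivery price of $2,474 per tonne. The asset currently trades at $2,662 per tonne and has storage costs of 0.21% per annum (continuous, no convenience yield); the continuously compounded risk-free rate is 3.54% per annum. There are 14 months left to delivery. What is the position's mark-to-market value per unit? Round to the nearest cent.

Current fair forward for the remaining 14 months: F = S·e^((r + u)·T), (r + u) = 0.0354 + 0.0021 = 0.0375
F = 2662 · e^(0.0375 × 14/12) = 2662 × 1.04472114 = 2781.0477
Value of long forward = (F − K)·e^(−rT) = (2781.0477 − 2474) · e^(−0.0354·14/12)
= 307.0477 × 0.95954122 = 294.62
Short position value = −(long value) = -$294.62

-$294.62 per tonne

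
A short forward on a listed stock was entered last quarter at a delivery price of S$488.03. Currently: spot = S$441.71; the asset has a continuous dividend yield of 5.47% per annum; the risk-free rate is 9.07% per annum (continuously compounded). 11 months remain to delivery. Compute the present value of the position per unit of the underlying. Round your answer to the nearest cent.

S$28.99

Current fair forward for the remaining 11 months: F = S·e^((r − q)·T), (r − q) = 0.0907 − 0.0547 = 0.0360
F = 441.71 · e^(0.0360 × 11/12) = 441.71 × 1.033551 = 456.5298
Value of long forward = (F − K)·e^(−rT) = (456.5298 − 488.03) · e^(−0.0907·11/12)
= -31.5002 × 0.920221 = -28.99
Short position value = −(long value) = S$28.99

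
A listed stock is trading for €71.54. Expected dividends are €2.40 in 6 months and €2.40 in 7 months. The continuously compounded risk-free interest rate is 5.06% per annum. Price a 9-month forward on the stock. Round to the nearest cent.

PV(dividends) I = 2.40·e^(−0.0506·6/12) + 2.40·e^(−0.0506·7/12)
I = 2.3400 + 2.3302 = 4.6702
F = (S − I)·e^(rT) = (71.54 − 4.6702) · e^(0.0506·9/12)
= 66.8698 · e^0.037950 = 66.8698 × 1.038679 = €69.46

€69.46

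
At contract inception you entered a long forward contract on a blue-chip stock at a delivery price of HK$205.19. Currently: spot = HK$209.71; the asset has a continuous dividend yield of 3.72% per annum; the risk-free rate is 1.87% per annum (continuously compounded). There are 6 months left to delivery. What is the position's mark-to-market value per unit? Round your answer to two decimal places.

HK$2.57

Current fair forward for the remaining 6 months: F = S·e^((r − q)·T), (r − q) = 0.0187 − 0.0372 = -0.0185
F = 209.71 · e^(-0.0185 × 6/12) = 209.71 × 0.990793 = 207.7792
Value of long forward = (F − K)·e^(−rT) = (207.7792 − 205.19) · e^(−0.0187·6/12)
= 2.5892 × 0.990694 = 2.57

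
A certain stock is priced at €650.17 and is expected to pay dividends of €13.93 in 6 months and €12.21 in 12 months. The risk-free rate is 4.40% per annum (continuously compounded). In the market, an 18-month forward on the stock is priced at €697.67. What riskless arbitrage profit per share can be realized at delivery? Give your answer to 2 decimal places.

€30.18 per share

PV(dividends) I = 13.93·e^(−0.0440·6/12) + 12.21·e^(−0.0440·12/12) = 25.3113
Fair forward F* = (S − I)·e^(rT) = (650.17 − 25.3113)·e^0.066000 = 624.8587 × 1.068227 = 667.4909
Market €697.67 > fair 667.4909: forward overpriced → cash-and-carry (borrow at r, buy the stock and collect the dividends, short the forward).
Profit at T = |F_mkt − F*| = |697.67 − 667.4909| = €30.18 per share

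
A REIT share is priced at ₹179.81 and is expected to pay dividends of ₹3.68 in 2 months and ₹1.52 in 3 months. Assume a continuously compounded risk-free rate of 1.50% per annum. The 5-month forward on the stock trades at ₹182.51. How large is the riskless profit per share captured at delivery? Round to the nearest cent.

₹6.79 per share

PV(dividends) I = 3.68·e^(−0.0150·2/12) + 1.52·e^(−0.0150·3/12) = 5.1851
Fair forward F* = (S − I)·e^(rT) = (179.81 − 5.1851)·e^0.006250 = 174.6249 × 1.006270 = 175.7198
Market ₹182.51 > fair 175.7198: forward overpriced → cash-and-carry (borrow at r, buy the stock and collect the dividends, short the forward).
Profit at T = |F_mkt − F*| = |182.51 − 175.7198| = ₹6.79 per share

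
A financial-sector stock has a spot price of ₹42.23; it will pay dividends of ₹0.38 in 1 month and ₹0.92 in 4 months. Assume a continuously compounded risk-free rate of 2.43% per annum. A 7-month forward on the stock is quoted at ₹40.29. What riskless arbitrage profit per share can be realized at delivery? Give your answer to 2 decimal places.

PV(dividends) I = 0.38·e^(−0.0243·1/12) + 0.92·e^(−0.0243·4/12) = 1.2918
Fair forward F* = (S − I)·e^(rT) = (42.23 − 1.2918)·e^0.014175 = 40.9382 × 1.014276 = 41.5226
Market ₹40.29 < fair 41.5226: forward underpriced → reverse cash-and-carry (short the stock, invest proceeds at r, pay the dividends, go long the forward).
Profit at T = |F_mkt − F*| = |40.29 − 41.5226| = ₹1.23 per share

₹1.23 per share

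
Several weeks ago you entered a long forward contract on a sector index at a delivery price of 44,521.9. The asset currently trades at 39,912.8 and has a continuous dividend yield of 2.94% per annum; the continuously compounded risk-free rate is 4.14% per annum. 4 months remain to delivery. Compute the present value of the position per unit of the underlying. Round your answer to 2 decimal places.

-4388.15

Current fair forward for the remaining 4 months: F = S·e^((r − q)·T), (r − q) = 0.0414 − 0.0294 = 0.0120
F = 39912.8 · e^(0.0120 × 4/12) = 39912.8 × 1.00400801 = 40072.7709
Value of long forward = (F − K)·e^(−rT) = (40072.7709 − 44521.9) · e^(−0.0414·4/12)
= -4449.1291 × 0.98629478 = -4388.15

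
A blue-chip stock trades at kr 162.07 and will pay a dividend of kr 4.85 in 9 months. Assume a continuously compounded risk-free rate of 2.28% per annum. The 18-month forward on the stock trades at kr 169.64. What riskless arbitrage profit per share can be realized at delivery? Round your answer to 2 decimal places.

kr 6.86 per share

PV(dividends) I = 4.85·e^(−0.0228·9/12) = 4.7678
Fair forward F* = (S − I)·e^(rT) = (162.07 − 4.7678)·e^0.034200 = 157.3022 × 1.034792 = 162.7751
Market kr 169.64 > fair 162.7751: forward overpriced → cash-and-carry (borrow at r, buy the stock and collect the dividends, short the forward).
Profit at T = |F_mkt − F*| = |169.64 − 162.7751| = kr 6.86 per share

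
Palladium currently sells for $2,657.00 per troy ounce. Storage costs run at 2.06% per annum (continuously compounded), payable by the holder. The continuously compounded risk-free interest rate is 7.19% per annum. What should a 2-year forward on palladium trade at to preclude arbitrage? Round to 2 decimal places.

$3,196.95 per troy ounce

Net carry = r + u − y = 0.0719 + 0.0206 − 0.0000 = 0.0925
F = S·e^((r+u−y)T) = 2657.00 · e^(0.0925 × 2) = 2657.00 · e^0.18500000
= 2657.00 × 1.20321844 = $3,196.95 per troy ounce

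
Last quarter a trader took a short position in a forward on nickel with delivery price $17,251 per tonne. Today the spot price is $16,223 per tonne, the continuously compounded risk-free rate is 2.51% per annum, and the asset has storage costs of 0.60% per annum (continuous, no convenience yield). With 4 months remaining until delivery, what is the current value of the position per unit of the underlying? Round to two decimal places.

Current fair forward for the remaining 4 months: F = S·e^((r + u)·T), (r + u) = 0.0251 + 0.0060 = 0.0311
F = 16223 · e^(0.0311 × 4/12) = 16223 × 1.01042059 = 16392.0532
Value of long forward = (F − K)·e^(−rT) = (16392.0532 − 17251) · e^(−0.0251·4/12)
= -858.9468 × 0.99166824 = -851.79
Short position value = −(long value) = $851.79

$851.79 per tonne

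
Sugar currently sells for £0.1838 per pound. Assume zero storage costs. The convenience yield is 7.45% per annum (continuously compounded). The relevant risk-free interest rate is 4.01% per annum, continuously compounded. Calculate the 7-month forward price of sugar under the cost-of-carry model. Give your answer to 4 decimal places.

£0.1801 per pound

Net carry = r + u − y = 0.0401 + 0.0000 − 0.0745 = -0.0344
F = S·e^((r+u−y)T) = 0.1838 · e^(-0.0344 × 7/12) = 0.1838 · e^-0.020067
= 0.1838 × 0.980133 = £0.1801 per pound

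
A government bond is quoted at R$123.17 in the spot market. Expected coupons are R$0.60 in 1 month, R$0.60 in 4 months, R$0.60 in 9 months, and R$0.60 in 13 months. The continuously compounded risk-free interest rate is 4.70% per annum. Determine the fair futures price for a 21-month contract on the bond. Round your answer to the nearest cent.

PV(coupons) I = 0.60·e^(−0.0470·1/12) + 0.60·e^(−0.0470·4/12) + 0.60·e^(−0.0470·9/12) + 0.60·e^(−0.0470·13/12)
I = 0.5977 + 0.5907 + 0.5792 + 0.5702 = 2.3378
F = (S − I)·e^(rT) = (123.17 − 2.3378) · e^(0.0470·21/12)
= 120.8322 · e^0.082250 = 120.8322 × 1.085727 = R$131.19

R$131.19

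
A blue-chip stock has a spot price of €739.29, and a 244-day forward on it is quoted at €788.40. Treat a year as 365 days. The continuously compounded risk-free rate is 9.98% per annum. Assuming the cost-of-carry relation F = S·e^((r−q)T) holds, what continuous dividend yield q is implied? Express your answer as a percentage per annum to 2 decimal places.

0.36%

From F = S·e^((r−q)T): (r − q) = ln(F/S)/T
ln(788.40/739.29) = ln(1.066429) = 0.064316
(r − q) = 0.064316 / (244/365) = 0.096210
q = r − ln(F/S)/T = 0.0998 − 0.096210 = 0.003590
q = 0.36%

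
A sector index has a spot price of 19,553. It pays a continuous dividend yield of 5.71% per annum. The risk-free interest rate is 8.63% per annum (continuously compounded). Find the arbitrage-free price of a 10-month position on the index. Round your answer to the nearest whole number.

F = S·e^((r − q)T) = 19553 · e^((0.0863 − 0.0571) × 10/12)
= 19553 · e^0.024333 = 19553 × 1.024631
F = 20,035

20,035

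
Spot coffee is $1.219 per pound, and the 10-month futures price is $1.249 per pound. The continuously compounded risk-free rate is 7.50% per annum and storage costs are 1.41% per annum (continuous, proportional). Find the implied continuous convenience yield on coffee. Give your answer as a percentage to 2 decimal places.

F = S·e^((r+u−y)T) ⇒ (r+u−y) = ln(F/S)/T
ln(1.249/1.219) = 0.024312; /T ⇒ 0.029174
y = r + u − ln(F/S)/T = 0.0750 + 0.0141 − 0.029174 = 0.059926
y = 5.99%

5.99%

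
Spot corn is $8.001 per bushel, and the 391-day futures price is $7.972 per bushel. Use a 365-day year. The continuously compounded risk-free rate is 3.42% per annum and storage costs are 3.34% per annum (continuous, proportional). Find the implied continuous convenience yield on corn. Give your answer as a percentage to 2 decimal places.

7.10%

F = S·e^((r+u−y)T) ⇒ (r+u−y) = ln(F/S)/T
ln(7.972/8.001) = -0.003631; /T ⇒ -0.003390
y = r + u − ln(F/S)/T = 0.0342 + 0.0334 + 0.003390 = 0.070990
y = 7.10%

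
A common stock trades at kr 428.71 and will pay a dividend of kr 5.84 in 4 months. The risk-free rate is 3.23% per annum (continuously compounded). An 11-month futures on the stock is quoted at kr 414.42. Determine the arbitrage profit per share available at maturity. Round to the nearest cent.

kr 21.22 per share

PV(dividends) I = 5.84·e^(−0.0323·4/12) = 5.7775
Fair futures F* = (S − I)·e^(rT) = (428.71 − 5.7775)·e^0.029608 = 422.9325 × 1.030051 = 435.6420
Market kr 414.42 < fair 435.6420: forward underpriced → reverse cash-and-carry (short the stock, invest proceeds at r, pay the dividends, go long the forward).
Profit at T = |F_mkt − F*| = |414.42 − 435.6420| = kr 21.22 per share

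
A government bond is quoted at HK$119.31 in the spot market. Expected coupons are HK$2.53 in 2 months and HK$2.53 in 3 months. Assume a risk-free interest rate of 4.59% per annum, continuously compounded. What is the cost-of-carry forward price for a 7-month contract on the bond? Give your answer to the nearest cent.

PV(coupons) I = 2.53·e^(−0.0459·2/12) + 2.53·e^(−0.0459·3/12)
I = 2.5107 + 2.5011 = 5.0118
F = (S − I)·e^(rT) = (119.31 − 5.0118) · e^(0.0459·7/12)
= 114.2982 · e^0.026775 = 114.2982 × 1.027137 = HK$117.40

HK$117.40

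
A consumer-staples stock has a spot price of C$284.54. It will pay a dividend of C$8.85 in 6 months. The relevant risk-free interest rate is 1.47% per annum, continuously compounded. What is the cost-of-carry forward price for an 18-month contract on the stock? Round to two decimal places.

C$281.90

PV(dividends) I = 8.85·e^(−0.0147·6/12)
I = 8.7852
F = (S − I)·e^(rT) = (284.54 − 8.7852) · e^(0.0147·18/12)
= 275.7548 · e^0.022050 = 275.7548 × 1.022295 = C$281.90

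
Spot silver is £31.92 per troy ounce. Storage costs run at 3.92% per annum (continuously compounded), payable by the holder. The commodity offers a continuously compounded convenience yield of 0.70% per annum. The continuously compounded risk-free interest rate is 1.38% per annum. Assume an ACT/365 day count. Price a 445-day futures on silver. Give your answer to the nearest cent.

Net carry = r + u − y = 0.0138 + 0.0392 − 0.0070 = 0.0460
F = S·e^((r+u−y)T) = 31.92 · e^(0.0460 × 445/365) = 31.92 · e^0.056082
= 31.92 × 1.057684 = £33.76 per troy ounce

£33.76 per troy ounce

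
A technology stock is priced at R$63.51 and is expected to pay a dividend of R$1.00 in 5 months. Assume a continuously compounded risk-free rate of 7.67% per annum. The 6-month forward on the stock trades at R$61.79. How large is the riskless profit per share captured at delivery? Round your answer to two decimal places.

PV(dividends) I = 1.00·e^(−0.0767·5/12) = 0.9685
Fair forward F* = (S − I)·e^(rT) = (63.51 − 0.9685)·e^0.038350 = 62.5415 × 1.039095 = 64.9866
Market R$61.79 < fair 64.9866: forward underpriced → reverse cash-and-carry (short the stock, invest proceeds at r, pay the dividends, go long the forward).
Profit at T = |F_mkt − F*| = |61.79 − 64.9866| = R$3.20 per share

R$3.20 per share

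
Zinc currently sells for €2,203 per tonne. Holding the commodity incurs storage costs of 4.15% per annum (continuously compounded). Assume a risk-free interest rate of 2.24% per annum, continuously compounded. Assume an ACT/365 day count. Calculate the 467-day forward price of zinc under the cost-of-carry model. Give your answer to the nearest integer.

€2,391 per tonne

Net carry = r + u − y = 0.0224 + 0.0415 − 0.0000 = 0.0639
F = S·e^((r+u−y)T) = 2203 · e^(0.0639 × 467/365) = 2203 · e^0.081757
= 2203 × 1.085192 = €2,391 per tonne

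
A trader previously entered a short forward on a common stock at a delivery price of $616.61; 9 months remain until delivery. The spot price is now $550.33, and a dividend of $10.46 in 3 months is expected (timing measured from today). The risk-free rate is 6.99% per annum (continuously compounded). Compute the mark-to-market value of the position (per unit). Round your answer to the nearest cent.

$45.07

PV(remaining dividends) I = 10.46·e^(−0.0699·3/12) = 10.2788
Current forward F = (S − I)·e^(rT) = (550.33 − 10.2788)·e^(0.0699·9/12) = 540.0512 × 1.053824 = 569.1189
Value (long) = (F − K)·e^(−rT) = (569.1189 − 616.61) × 0.948925 = -45.0655
Short position value = −(long value) = $45.07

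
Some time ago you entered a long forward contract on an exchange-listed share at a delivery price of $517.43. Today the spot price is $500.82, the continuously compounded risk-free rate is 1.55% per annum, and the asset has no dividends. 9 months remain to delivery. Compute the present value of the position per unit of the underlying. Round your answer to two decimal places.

-$10.63

Current fair forward for the remaining 9 months: F = S·e^(r·T), r = 0.0155
F = 500.82 · e^(0.0155 × 9/12) = 500.82 × 1.011693 = 506.6761
Value of long forward = (F − K)·e^(−rT) = (506.6761 − 517.43) · e^(−0.0155·9/12)
= -10.7539 × 0.988442 = -10.63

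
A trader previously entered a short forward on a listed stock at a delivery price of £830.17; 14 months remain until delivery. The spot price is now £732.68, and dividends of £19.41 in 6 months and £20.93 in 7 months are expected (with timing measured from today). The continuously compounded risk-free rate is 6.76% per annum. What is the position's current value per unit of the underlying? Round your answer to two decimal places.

£73.42

PV(remaining dividends) I = 19.41·e^(−0.0676·6/12) + 20.93·e^(−0.0676·7/12) = 38.8856
Current forward F = (S − I)·e^(rT) = (732.68 − 38.8856)·e^(0.0676·14/12) = 693.7944 × 1.082060 = 750.7272
Value (long) = (F − K)·e^(−rT) = (750.7272 − 830.17) × 0.924163 = -73.4181
Short position value = −(long value) = £73.42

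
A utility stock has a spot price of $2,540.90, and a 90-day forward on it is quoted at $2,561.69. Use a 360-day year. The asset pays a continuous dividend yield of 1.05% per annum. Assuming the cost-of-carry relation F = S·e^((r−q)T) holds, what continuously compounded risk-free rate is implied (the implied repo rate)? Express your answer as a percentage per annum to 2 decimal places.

4.31%

From F = S·e^((r−q)T): (r − q) = ln(F/S)/T
ln(2561.69/2540.90) = ln(1.008182) = 0.008149
(r − q) = 0.008149 / (90/360) = 0.032596
r = ln(F/S)/T + q = 0.032596 + 0.0105 = 0.043096
r = 4.31%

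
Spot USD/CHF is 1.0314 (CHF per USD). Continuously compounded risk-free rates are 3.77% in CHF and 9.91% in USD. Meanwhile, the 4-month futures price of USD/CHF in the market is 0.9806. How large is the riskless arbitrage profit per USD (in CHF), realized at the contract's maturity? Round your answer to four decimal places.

0.0299 per USD (in CHF)

Fair futures: F* = S·e^(carry·T), with carry = (r_CHF − r_USD) = 0.0377 − 0.0991 = -0.0614
F* = 1.0314 · e^(-0.0614 × 4/12) = 1.0314 · e^-0.020467 = 1.0314 × 0.979741 = 1.0105
Market 0.9806 < fair 1.0105: forward underpriced → reverse cash-and-carry (short spot, go long the forward).
At maturity, profit = |F_mkt − F*| = |0.9806 − 1.0105| = 0.0299 per USD (in CHF)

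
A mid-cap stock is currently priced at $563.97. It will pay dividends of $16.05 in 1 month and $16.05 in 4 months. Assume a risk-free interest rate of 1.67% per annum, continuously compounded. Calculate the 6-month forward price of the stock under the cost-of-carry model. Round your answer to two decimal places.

PV(dividends) I = 16.05·e^(−0.0167·1/12) + 16.05·e^(−0.0167·4/12)
I = 16.0277 + 15.9609 = 31.9886
F = (S − I)·e^(rT) = (563.97 − 31.9886) · e^(0.0167·6/12)
= 531.9814 · e^0.008350 = 531.9814 × 1.008385 = $536.44

$536.44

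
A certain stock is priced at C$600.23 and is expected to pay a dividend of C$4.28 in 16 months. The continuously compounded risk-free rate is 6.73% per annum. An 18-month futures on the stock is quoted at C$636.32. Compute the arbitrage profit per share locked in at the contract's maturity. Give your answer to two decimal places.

PV(dividends) I = 4.28·e^(−0.0673·16/12) = 3.9127
Fair futures F* = (S − I)·e^(rT) = (600.23 − 3.9127)·e^0.100950 = 596.3173 × 1.106221 = 659.6587
Market C$636.32 < fair 659.6587: forward underpriced → reverse cash-and-carry (short the stock, invest proceeds at r, pay the dividends, go long the forward).
Profit at T = |F_mkt − F*| = |636.32 − 659.6587| = C$23.34 per share

C$23.34 per share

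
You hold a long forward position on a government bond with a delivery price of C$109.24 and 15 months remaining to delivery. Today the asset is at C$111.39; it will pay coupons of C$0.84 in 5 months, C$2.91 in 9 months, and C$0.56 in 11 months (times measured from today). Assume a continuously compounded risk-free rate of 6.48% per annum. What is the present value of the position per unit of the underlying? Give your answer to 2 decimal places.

PV(remaining coupons) I = 0.84·e^(−0.0648·5/12) + 2.91·e^(−0.0648·9/12) + 0.56·e^(−0.0648·11/12) = 4.1173
Current forward F = (S − I)·e^(rT) = (111.39 − 4.1173)·e^(0.0648·15/12) = 107.2727 × 1.084371 = 116.3234
Value (long) = (F − K)·e^(−rT) = (116.3234 − 109.24) × 0.922194 = 6.5323
Value = C$6.53

C$6.53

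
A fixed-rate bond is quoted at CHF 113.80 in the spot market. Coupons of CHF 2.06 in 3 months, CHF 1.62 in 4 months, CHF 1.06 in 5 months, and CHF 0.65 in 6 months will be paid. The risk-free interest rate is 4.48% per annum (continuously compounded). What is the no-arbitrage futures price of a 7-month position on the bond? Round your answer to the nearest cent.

CHF 111.36

PV(coupons) I = 2.06·e^(−0.0448·3/12) + 1.62·e^(−0.0448·4/12) + 1.06·e^(−0.0448·5/12) + 0.65·e^(−0.0448·6/12)
I = 2.0371 + 1.5960 + 1.0404 + 0.6356 = 5.3091
F = (S − I)·e^(rT) = (113.80 − 5.3091) · e^(0.0448·7/12)
= 108.4909 · e^0.026133 = 108.4909 × 1.026477 = CHF 111.36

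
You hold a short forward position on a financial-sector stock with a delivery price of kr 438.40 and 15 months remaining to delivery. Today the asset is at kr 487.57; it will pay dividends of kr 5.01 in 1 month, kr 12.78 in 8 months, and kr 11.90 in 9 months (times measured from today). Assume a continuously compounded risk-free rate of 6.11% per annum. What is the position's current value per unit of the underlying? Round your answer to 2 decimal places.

PV(remaining dividends) I = 5.01·e^(−0.0611·1/12) + 12.78·e^(−0.0611·8/12) + 11.90·e^(−0.0611·9/12) = 28.6214
Current forward F = (S − I)·e^(rT) = (487.57 − 28.6214)·e^(0.0611·15/12) = 458.9486 × 1.079367 = 495.3740
Value (long) = (F − K)·e^(−rT) = (495.3740 − 438.40) × 0.926469 = 52.7846
Short position value = −(long value) = -kr 52.78

-kr 52.78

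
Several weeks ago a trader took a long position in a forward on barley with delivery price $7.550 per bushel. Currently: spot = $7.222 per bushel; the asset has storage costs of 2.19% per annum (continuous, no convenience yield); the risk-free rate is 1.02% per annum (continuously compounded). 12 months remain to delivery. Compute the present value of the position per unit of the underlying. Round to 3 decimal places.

Current fair forward for the remaining 12 months: F = S·e^((r + u)·T), (r + u) = 0.0102 + 0.0219 = 0.0321
F = 7.222 · e^(0.0321 × 12/12) = 7.222 × 1.032621 = 7.4576
Value of long forward = (F − K)·e^(−rT) = (7.4576 − 7.550) · e^(−0.0102·12/12)
= -0.0924 × 0.989852 = -0.091

-$0.091 per bushel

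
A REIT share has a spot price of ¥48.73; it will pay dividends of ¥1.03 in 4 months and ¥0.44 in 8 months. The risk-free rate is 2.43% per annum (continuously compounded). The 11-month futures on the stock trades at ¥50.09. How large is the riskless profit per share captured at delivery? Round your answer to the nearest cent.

PV(dividends) I = 1.03·e^(−0.0243·4/12) + 0.44·e^(−0.0243·8/12) = 1.4546
Fair futures F* = (S − I)·e^(rT) = (48.73 − 1.4546)·e^0.022275 = 47.2754 × 1.022525 = 48.3403
Market ¥50.09 > fair 48.3403: forward overpriced → cash-and-carry (borrow at r, buy the stock and collect the dividends, short the forward).
Profit at T = |F_mkt − F*| = |50.09 − 48.3403| = ¥1.75 per share

¥1.75 per share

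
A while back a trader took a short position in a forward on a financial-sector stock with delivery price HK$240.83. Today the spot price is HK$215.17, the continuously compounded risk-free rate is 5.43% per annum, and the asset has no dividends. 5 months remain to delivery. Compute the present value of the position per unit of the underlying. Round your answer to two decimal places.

HK$20.27

Current fair forward for the remaining 5 months: F = S·e^(r·T), r = 0.0543
F = 215.17 · e^(0.0543 × 5/12) = 215.17 × 1.022883 = 220.0937
Value of long forward = (F − K)·e^(−rT) = (220.0937 − 240.83) · e^(−0.0543·5/12)
= -20.7363 × 0.977629 = -20.27
Short position value = −(long value) = HK$20.27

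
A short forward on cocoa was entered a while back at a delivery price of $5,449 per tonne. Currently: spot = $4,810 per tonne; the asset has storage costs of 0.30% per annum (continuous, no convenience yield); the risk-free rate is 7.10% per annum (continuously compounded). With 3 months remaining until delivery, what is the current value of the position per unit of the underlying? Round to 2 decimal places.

Current fair forward for the remaining 3 months: F = S·e^((r + u)·T), (r + u) = 0.0710 + 0.0030 = 0.0740
F = 4810 · e^(0.0740 × 3/12) = 4810 × 1.01867219 = 4899.8132
Value of long forward = (F − K)·e^(−rT) = (4899.8132 − 5449) · e^(−0.0710·3/12)
= -549.1868 × 0.98240660 = -539.52
Short position value = −(long value) = $539.52

$539.52 per tonne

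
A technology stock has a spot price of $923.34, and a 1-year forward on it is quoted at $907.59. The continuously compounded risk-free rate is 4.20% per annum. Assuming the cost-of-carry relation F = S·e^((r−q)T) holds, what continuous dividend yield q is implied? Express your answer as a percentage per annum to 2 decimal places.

5.92%

From F = S·e^((r−q)T): (r − q) = ln(F/S)/T
ln(907.59/923.34) = ln(0.982942) = -0.017205
(r − q) = -0.017205 / (1) = -0.017205
q = r − ln(F/S)/T = 0.0420 + 0.017205 = 0.059205
q = 5.92%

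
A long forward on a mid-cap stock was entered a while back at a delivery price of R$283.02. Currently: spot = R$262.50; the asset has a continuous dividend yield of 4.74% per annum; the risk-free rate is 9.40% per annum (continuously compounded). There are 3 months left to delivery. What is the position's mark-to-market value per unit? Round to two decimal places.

Current fair forward for the remaining 3 months: F = S·e^((r − q)·T), (r − q) = 0.0940 − 0.0474 = 0.0466
F = 262.50 · e^(0.0466 × 3/12) = 262.50 × 1.011718 = 265.5760
Value of long forward = (F − K)·e^(−rT) = (265.5760 − 283.02) · e^(−0.0940·3/12)
= -17.4440 × 0.976774 = -17.04

-R$17.04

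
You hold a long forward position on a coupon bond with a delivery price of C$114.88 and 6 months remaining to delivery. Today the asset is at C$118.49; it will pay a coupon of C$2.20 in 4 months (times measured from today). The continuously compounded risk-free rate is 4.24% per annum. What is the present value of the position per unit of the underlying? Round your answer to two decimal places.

PV(remaining coupons) I = 2.20·e^(−0.0424·4/12) = 2.1691
Current forward F = (S − I)·e^(rT) = (118.49 − 2.1691)·e^(0.0424·6/12) = 116.3209 × 1.021426 = 118.8132
Value (long) = (F − K)·e^(−rT) = (118.8132 − 114.88) × 0.979023 = 3.8507
Value = C$3.85

C$3.85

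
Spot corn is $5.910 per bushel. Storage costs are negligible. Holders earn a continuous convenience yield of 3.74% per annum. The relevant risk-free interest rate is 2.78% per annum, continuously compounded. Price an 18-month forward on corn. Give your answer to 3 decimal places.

$5.826 per bushel

Net carry = r + u − y = 0.0278 + 0.0000 − 0.0374 = -0.0096
F = S·e^((r+u−y)T) = 5.910 · e^(-0.0096 × 18/12) = 5.910 · e^-0.014400
= 5.910 × 0.985703 = $5.826 per bushel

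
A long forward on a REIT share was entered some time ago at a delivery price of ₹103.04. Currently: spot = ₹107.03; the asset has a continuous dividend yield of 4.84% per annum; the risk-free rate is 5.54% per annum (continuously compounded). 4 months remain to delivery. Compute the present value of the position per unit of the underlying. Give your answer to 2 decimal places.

Current fair forward for the remaining 4 months: F = S·e^((r − q)·T), (r − q) = 0.0554 − 0.0484 = 0.0070
F = 107.03 · e^(0.0070 × 4/12) = 107.03 × 1.002336 = 107.2800
Value of long forward = (F − K)·e^(−rT) = (107.2800 − 103.04) · e^(−0.0554·4/12)
= 4.2400 × 0.981703 = 4.16

₹4.16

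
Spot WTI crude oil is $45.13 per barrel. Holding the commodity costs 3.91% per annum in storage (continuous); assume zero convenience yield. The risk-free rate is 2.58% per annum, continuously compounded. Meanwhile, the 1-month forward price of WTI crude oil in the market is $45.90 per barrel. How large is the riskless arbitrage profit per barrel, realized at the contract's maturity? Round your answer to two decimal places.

$0.53 per barrel

Fair forward: F* = S·e^(carry·T), with carry = (r + u) = 0.0258 + 0.0391 = 0.0649
F* = 45.13 · e^(0.0649 × 1/12) = 45.13 · e^0.005408 = 45.13 × 1.005423 = $45.3747
Market $45.90 > fair $45.3747: forward overpriced → cash-and-carry (buy spot, short the forward).
At maturity, profit = |F_mkt − F*| = |45.90 − 45.3747| = $0.53 per barrel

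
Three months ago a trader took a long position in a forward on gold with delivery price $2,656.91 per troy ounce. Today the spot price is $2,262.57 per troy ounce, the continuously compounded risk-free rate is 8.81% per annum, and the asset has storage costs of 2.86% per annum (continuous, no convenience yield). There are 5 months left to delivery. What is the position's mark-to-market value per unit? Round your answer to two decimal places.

-$271.45 per troy ounce

Current fair forward for the remaining 5 months: F = S·e^((r + u)·T), (r + u) = 0.0881 + 0.0286 = 0.1167
F = 2262.57 · e^(0.1167 × 5/12) = 2262.57 × 1.04982659 = 2375.3061
Value of long forward = (F − K)·e^(−rT) = (2375.3061 − 2656.91) · e^(−0.0881·5/12)
= -281.6039 × 0.96395725 = -271.45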